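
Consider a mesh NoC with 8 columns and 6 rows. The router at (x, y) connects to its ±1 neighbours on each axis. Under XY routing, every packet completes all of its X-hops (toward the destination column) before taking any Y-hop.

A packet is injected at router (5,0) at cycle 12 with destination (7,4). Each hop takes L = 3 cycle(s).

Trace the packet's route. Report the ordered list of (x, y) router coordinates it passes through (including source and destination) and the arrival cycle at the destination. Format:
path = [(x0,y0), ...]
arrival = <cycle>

[0] x=5 y=0 t=12
[1] x=6 y=0 t=15 →E
[2] x=7 y=0 t=18 →E
[3] x=7 y=1 t=21 →N
[4] x=7 y=2 t=24 →N
[5] x=7 y=3 t=27 →N
[6] x=7 y=4 t=30 →N

path = [(5,0), (6,0), (7,0), (7,1), (7,2), (7,3), (7,4)]
arrival = 30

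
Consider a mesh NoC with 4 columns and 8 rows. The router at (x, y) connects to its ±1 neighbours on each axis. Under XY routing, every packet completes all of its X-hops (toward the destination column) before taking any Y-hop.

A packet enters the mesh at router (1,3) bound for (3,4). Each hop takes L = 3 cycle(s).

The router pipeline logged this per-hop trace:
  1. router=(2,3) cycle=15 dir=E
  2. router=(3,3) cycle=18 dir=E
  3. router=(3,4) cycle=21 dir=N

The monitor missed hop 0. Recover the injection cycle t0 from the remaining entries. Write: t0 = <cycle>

t0 = 12

cyc[1] = 15 and cyc[k] = t0 + k·L for every k.
Therefore t0 = 15 − L = 12.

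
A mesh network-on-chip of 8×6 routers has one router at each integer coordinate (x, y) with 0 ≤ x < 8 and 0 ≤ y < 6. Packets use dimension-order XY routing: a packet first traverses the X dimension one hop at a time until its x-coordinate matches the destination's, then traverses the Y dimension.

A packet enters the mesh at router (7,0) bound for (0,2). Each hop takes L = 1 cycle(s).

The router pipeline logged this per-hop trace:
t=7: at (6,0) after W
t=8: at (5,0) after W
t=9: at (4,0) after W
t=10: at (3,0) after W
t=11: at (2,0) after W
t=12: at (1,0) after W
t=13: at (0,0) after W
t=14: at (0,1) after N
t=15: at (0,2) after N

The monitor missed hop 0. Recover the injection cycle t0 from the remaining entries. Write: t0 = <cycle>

t0 = 6

The first recorded entry is hop 1 at cycle 7.
Therefore t0 = 7 − L = 6.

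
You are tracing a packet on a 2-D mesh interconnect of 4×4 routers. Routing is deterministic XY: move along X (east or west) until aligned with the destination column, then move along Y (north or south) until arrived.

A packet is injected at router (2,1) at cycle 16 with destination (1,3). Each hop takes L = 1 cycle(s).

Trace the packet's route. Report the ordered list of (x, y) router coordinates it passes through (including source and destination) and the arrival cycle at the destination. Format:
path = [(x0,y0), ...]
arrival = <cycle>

path = [(2,1), (1,1), (1,2), (1,3)]
arrival = 19

[0] x=2 y=1 t=16
[1] x=1 y=1 t=17 →W
[2] x=1 y=2 t=18 →N
[3] x=1 y=3 t=19 →N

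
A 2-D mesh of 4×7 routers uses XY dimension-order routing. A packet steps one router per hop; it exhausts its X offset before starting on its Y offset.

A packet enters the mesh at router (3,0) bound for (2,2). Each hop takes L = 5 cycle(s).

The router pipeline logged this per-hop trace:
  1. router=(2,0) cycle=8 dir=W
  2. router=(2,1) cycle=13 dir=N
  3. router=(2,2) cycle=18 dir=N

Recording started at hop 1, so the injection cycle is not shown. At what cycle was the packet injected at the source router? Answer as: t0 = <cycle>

t0 = 3

cyc[1] = 8 and cyc[k] = t0 + k·L for every k.
t0 = cyc[1] − L = 8 − 5 = 3.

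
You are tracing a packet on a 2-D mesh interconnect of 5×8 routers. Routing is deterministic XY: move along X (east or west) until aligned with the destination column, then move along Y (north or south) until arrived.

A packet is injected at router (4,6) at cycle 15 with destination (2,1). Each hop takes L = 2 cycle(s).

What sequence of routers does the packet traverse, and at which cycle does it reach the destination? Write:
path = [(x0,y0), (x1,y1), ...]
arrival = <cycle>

[0] x=4 y=6 t=15
[1] x=3 y=6 t=17 →W
[2] x=2 y=6 t=19 →W
[3] x=2 y=5 t=21 →S
[4] x=2 y=4 t=23 →S
[5] x=2 y=3 t=25 →S
[6] x=2 y=2 t=27 →S
[7] x=2 y=1 t=29 →S

path = [(4,6), (3,6), (2,6), (2,5), (2,4), (2,3), (2,2), (2,1)]
arrival = 29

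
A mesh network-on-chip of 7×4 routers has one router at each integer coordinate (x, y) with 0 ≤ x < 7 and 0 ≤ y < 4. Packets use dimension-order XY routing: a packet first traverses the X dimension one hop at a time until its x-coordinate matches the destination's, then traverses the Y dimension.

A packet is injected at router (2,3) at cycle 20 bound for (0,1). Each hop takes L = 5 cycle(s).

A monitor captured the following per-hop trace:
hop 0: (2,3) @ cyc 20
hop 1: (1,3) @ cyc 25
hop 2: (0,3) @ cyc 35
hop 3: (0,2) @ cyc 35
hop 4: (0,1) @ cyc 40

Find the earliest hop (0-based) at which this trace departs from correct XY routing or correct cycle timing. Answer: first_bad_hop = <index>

first_bad_hop = 2

  1: Δx=-1 Δy=+0 Δt=5 [ok]
  2: Δx=-1 Δy=+0 Δt=10 [BAD: Δcyc=10≠L]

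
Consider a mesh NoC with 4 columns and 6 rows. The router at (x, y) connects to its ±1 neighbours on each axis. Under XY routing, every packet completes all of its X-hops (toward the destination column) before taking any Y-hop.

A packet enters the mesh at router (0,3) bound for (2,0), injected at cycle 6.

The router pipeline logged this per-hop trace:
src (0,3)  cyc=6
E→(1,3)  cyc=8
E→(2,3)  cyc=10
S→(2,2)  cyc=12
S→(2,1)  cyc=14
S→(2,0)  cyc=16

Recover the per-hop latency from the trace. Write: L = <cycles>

L = 2

Δcyc across hop 0→1: 8 − 6 = 2.
That increment is L by definition: L = 2.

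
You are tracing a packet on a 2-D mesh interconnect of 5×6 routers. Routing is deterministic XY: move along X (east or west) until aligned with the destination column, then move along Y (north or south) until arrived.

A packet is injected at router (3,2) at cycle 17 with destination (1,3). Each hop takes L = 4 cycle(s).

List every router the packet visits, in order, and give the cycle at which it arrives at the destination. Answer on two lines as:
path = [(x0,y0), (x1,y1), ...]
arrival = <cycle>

  0. router=(3,2) cycle=17 (inject)
  1. router=(2,2) cycle=21 dir=W
  2. router=(1,2) cycle=25 dir=W
  3. router=(1,3) cycle=29 dir=N

path = [(3,2), (2,2), (1,2), (1,3)]
arrival = 29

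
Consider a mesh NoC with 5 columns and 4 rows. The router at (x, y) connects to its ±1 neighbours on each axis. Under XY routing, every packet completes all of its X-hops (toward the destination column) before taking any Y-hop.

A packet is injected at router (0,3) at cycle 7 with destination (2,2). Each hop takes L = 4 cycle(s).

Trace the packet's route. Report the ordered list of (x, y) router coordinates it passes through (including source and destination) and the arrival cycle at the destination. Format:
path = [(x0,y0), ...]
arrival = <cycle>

path = [(0,3), (1,3), (2,3), (2,2)]
arrival = 19

src (0,3)  cyc=7
E→(1,3)  cyc=11
E→(2,3)  cyc=15
S→(2,2)  cyc=19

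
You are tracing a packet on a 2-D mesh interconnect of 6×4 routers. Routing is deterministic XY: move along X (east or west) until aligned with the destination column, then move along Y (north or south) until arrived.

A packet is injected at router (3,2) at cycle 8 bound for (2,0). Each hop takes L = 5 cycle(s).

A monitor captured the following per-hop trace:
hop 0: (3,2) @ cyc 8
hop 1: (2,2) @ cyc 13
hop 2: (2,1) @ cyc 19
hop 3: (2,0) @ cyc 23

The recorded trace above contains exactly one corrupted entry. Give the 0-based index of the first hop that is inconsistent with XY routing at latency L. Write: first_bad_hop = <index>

hop 1: step (-1,+0), +5 cyc — ok
hop 2: step (+0,-1), +6 cyc — BAD: Δcyc=6≠L

first_bad_hop = 2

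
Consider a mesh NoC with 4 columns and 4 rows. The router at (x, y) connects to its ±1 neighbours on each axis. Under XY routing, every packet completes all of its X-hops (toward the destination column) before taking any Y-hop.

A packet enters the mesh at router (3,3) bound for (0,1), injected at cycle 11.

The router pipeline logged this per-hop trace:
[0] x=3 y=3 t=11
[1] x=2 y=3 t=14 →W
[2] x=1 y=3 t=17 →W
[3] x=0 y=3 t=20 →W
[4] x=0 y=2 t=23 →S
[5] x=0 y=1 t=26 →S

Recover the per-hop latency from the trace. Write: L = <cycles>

L = 3

From hop 0 (11) to hop 1 (14): +3 cycles.
Each hop adds L, hence L = 3.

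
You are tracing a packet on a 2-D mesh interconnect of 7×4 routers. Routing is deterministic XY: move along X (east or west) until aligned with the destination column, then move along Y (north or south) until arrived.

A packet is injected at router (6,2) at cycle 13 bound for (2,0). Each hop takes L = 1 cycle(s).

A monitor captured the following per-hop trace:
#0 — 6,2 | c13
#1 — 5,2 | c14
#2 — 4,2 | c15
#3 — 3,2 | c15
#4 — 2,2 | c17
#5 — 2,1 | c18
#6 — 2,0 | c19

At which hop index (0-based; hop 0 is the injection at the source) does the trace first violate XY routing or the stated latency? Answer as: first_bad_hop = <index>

first_bad_hop = 3

hop 1: step (-1,+0), +1 cyc — ok
hop 2: step (-1,+0), +1 cyc — ok
hop 3: step (-1,+0), +0 cyc — BAD: Δcyc=0≠L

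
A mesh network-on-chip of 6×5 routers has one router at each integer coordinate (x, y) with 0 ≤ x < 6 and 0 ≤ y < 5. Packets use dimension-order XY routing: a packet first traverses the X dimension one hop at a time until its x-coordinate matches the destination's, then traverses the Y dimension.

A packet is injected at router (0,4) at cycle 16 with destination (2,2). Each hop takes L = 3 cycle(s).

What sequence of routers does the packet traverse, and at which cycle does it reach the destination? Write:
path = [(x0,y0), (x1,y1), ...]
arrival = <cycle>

path = [(0,4), (1,4), (2,4), (2,3), (2,2)]
arrival = 28

src (0,4)  cyc=16
E→(1,4)  cyc=19
E→(2,4)  cyc=22
S→(2,3)  cyc=25
S→(2,2)  cyc=28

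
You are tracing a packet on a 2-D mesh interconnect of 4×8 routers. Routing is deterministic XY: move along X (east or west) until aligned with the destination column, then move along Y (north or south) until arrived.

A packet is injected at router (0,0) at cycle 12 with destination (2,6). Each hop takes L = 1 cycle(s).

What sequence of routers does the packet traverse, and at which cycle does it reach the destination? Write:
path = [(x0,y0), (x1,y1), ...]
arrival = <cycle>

path = [(0,0), (1,0), (2,0), (2,1), (2,2), (2,3), (2,4), (2,5), (2,6)]
arrival = 20

src (0,0)  cyc=12
E→(1,0)  cyc=13
E→(2,0)  cyc=14
N→(2,1)  cyc=15
N→(2,2)  cyc=16
N→(2,3)  cyc=17
N→(2,4)  cyc=18
N→(2,5)  cyc=19
N→(2,6)  cyc=20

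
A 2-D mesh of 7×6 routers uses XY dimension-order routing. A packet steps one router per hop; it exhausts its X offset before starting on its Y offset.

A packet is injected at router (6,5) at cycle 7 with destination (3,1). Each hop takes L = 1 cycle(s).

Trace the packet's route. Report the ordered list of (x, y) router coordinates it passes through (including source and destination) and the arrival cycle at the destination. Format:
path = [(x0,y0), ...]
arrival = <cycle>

path = [(6,5), (5,5), (4,5), (3,5), (3,4), (3,3), (3,2), (3,1)]
arrival = 14

  0. router=(6,5) cycle=7 (inject)
  1. router=(5,5) cycle=8 dir=W
  2. router=(4,5) cycle=9 dir=W
  3. router=(3,5) cycle=10 dir=W
  4. router=(3,4) cycle=11 dir=S
  5. router=(3,3) cycle=12 dir=S
  6. router=(3,2) cycle=13 dir=S
  7. router=(3,1) cycle=14 dir=S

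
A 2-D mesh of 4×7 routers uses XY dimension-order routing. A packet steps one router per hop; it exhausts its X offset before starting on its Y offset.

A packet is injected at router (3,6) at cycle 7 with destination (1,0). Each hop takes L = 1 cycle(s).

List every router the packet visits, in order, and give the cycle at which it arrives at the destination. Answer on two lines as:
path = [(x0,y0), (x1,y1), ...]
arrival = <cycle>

hop 0: (3,6) @ cyc 7
hop 1: (2,6) @ cyc 8  [W]
hop 2: (1,6) @ cyc 9  [W]
hop 3: (1,5) @ cyc 10  [S]
hop 4: (1,4) @ cyc 11  [S]
hop 5: (1,3) @ cyc 12  [S]
hop 6: (1,2) @ cyc 13  [S]
hop 7: (1,1) @ cyc 14  [S]
hop 8: (1,0) @ cyc 15  [S]

path = [(3,6), (2,6), (1,6), (1,5), (1,4), (1,3), (1,2), (1,1), (1,0)]
arrival = 15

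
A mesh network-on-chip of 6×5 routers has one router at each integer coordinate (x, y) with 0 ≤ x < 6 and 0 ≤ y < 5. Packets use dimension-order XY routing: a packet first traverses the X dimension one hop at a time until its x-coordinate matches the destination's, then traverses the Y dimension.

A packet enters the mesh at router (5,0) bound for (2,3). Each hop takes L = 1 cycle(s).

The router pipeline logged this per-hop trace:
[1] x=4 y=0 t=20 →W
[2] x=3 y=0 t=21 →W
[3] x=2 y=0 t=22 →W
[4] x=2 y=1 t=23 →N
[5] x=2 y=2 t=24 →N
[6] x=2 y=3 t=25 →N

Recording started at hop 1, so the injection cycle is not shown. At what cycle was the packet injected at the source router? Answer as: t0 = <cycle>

t0 = 19

The first recorded entry is hop 1 at cycle 20.
So t0 = 20 − 1·1 = 19.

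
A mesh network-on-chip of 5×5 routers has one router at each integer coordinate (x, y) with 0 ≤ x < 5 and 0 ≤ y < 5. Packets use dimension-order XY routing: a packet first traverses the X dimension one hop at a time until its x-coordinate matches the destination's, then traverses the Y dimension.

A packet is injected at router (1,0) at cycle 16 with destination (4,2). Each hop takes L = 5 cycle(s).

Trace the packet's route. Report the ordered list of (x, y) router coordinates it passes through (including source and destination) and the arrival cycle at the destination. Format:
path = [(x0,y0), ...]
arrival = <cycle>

path = [(1,0), (2,0), (3,0), (4,0), (4,1), (4,2)]
arrival = 41

[0] x=1 y=0 t=16
[1] x=2 y=0 t=21 →E
[2] x=3 y=0 t=26 →E
[3] x=4 y=0 t=31 →E
[4] x=4 y=1 t=36 →N
[5] x=4 y=2 t=41 →N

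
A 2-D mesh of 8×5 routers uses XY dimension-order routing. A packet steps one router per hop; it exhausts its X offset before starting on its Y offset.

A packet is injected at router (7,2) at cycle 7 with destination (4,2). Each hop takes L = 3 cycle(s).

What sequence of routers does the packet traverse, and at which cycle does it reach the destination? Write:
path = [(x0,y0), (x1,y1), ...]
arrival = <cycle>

path = [(7,2), (6,2), (5,2), (4,2)]
arrival = 16

hop 0: (7,2) @ cyc 7
hop 1: (6,2) @ cyc 10  [W]
hop 2: (5,2) @ cyc 13  [W]
hop 3: (4,2) @ cyc 16  [W]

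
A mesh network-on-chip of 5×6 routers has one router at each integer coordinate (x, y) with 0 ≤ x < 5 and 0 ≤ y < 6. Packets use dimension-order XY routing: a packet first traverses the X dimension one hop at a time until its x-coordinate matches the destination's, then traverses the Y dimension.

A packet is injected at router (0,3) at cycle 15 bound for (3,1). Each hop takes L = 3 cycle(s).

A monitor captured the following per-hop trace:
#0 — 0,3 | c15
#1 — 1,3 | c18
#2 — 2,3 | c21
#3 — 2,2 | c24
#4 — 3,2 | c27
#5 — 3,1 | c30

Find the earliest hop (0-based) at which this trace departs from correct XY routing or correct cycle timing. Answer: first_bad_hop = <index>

check 1→ d=(1,0) cyc+3: ok
check 2→ d=(1,0) cyc+3: ok
check 3→ d=(0,-1) cyc+3: BAD: Y-move but x=2≠3

first_bad_hop = 3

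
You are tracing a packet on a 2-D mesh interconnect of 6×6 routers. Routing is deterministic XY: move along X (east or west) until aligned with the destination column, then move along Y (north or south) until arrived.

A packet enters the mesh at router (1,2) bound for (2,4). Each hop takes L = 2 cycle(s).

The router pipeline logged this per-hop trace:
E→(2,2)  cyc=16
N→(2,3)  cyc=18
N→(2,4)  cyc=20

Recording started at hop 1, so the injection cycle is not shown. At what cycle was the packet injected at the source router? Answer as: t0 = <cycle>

cyc[1] = 16 and cyc[k] = t0 + k·L for every k.
Subtract one hop: t0 = 16 − 2 = 14.

t0 = 14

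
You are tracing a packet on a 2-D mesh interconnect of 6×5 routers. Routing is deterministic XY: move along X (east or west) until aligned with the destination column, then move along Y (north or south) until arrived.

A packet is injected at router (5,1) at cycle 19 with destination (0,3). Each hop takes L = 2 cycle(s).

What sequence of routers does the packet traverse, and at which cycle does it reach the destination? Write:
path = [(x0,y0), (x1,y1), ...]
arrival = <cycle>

hop 0: (5,1) @ cyc 19
hop 1: (4,1) @ cyc 21  [W]
hop 2: (3,1) @ cyc 23  [W]
hop 3: (2,1) @ cyc 25  [W]
hop 4: (1,1) @ cyc 27  [W]
hop 5: (0,1) @ cyc 29  [W]
hop 6: (0,2) @ cyc 31  [N]
hop 7: (0,3) @ cyc 33  [N]

path = [(5,1), (4,1), (3,1), (2,1), (1,1), (0,1), (0,2), (0,3)]
arrival = 33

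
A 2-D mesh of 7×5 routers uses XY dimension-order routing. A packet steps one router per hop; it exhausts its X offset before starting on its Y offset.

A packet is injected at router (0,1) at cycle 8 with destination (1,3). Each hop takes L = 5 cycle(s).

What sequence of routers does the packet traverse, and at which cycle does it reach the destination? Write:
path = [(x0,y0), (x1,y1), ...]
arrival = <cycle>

src (0,1)  cyc=8
E→(1,1)  cyc=13
N→(1,2)  cyc=18
N→(1,3)  cyc=23

path = [(0,1), (1,1), (1,2), (1,3)]
arrival = 23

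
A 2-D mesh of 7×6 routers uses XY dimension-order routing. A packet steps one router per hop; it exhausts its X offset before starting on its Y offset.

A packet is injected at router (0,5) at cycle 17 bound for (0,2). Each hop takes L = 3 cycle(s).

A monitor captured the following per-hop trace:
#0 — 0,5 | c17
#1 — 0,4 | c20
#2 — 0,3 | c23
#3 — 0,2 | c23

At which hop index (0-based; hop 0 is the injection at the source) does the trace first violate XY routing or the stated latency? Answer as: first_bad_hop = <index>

first_bad_hop = 3

  1: Δx=+0 Δy=-1 Δt=3 [ok]
  2: Δx=+0 Δy=-1 Δt=3 [ok]
  3: Δx=+0 Δy=-1 Δt=0 [BAD: Δcyc=0≠L]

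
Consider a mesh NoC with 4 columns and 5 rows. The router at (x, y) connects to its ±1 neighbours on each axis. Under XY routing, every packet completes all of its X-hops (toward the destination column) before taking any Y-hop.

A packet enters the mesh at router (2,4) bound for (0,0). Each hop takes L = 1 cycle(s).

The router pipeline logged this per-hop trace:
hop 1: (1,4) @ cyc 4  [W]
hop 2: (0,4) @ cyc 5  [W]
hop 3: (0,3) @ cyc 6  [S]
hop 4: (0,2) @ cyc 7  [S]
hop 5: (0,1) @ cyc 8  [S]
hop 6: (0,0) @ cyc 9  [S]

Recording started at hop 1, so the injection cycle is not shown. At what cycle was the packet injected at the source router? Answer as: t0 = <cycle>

t0 = 3

Hop 1 reached at cycle 4; hop k is at t0 + k·L.
Therefore t0 = 4 − L = 3.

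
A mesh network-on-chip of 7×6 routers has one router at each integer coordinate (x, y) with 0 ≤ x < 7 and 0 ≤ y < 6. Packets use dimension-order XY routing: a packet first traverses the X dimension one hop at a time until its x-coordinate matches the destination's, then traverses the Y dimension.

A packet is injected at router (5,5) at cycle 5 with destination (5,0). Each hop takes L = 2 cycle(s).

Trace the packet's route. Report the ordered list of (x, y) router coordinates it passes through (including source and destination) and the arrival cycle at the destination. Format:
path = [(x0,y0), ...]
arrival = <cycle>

hop 0: (5,5) @ cyc 5
hop 1: (5,4) @ cyc 7  [S]
hop 2: (5,3) @ cyc 9  [S]
hop 3: (5,2) @ cyc 11  [S]
hop 4: (5,1) @ cyc 13  [S]
hop 5: (5,0) @ cyc 15  [S]

path = [(5,5), (5,4), (5,3), (5,2), (5,1), (5,0)]
arrival = 15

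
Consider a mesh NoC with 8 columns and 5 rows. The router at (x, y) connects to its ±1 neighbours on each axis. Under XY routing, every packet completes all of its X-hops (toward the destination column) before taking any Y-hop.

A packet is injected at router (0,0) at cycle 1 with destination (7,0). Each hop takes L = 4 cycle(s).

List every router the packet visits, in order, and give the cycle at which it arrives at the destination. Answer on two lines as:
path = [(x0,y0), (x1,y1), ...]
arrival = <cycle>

t=1: at (0,0)
t=5: at (1,0) after E
t=9: at (2,0) after E
t=13: at (3,0) after E
t=17: at (4,0) after E
t=21: at (5,0) after E
t=25: at (6,0) after E
t=29: at (7,0) after E

path = [(0,0), (1,0), (2,0), (3,0), (4,0), (5,0), (6,0), (7,0)]
arrival = 29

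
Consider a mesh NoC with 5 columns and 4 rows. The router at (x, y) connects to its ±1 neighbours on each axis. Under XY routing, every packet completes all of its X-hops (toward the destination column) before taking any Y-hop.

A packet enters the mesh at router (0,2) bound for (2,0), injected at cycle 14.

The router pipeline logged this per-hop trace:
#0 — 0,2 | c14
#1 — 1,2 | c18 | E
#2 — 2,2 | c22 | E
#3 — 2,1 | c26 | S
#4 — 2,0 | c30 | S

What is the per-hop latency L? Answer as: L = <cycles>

L = 4

Δcyc across hop 0→1: 18 − 14 = 4.
One hop costs L cycles, so L = 4.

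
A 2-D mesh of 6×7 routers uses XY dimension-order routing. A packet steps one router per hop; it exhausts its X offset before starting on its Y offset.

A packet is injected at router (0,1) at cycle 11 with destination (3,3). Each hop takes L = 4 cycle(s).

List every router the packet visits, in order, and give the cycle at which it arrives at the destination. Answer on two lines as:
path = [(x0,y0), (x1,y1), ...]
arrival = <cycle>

[0] x=0 y=1 t=11
[1] x=1 y=1 t=15 →E
[2] x=2 y=1 t=19 →E
[3] x=3 y=1 t=23 →E
[4] x=3 y=2 t=27 →N
[5] x=3 y=3 t=31 →N

path = [(0,1), (1,1), (2,1), (3,1), (3,2), (3,3)]
arrival = 31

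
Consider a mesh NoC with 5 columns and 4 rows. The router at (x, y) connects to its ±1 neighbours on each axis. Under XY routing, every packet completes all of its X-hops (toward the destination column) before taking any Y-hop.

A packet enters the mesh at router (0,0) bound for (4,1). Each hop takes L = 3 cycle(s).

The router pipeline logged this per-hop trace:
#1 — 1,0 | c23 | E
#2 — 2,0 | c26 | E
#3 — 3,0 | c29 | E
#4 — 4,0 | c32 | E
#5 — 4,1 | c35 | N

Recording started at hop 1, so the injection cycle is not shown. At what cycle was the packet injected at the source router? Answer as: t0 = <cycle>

The first recorded entry is hop 1 at cycle 23.
t0 = cyc[1] − L = 23 − 3 = 20.

t0 = 20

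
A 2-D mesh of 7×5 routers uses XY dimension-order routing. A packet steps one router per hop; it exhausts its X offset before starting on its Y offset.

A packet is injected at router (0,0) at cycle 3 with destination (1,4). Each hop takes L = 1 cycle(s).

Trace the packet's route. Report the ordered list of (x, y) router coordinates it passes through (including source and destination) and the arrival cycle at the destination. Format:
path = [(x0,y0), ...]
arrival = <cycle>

  0. router=(0,0) cycle=3 (inject)
  1. router=(1,0) cycle=4 dir=E
  2. router=(1,1) cycle=5 dir=N
  3. router=(1,2) cycle=6 dir=N
  4. router=(1,3) cycle=7 dir=N
  5. router=(1,4) cycle=8 dir=N

path = [(0,0), (1,0), (1,1), (1,2), (1,3), (1,4)]
arrival = 8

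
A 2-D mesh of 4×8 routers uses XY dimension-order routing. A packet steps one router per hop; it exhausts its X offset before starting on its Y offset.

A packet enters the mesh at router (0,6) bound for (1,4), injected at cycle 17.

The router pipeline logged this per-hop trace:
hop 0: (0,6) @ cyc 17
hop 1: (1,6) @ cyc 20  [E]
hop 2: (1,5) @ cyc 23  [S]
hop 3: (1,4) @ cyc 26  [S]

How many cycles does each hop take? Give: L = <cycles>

L = 3

cyc[1] − cyc[0] = 20 − 17 = 3.
Per-hop latency L = Δcyc = 3.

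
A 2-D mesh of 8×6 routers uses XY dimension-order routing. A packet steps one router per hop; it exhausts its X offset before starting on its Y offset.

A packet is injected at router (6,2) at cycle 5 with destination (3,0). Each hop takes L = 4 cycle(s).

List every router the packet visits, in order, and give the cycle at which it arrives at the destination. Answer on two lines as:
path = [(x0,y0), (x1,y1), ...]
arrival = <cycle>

path = [(6,2), (5,2), (4,2), (3,2), (3,1), (3,0)]
arrival = 25

  0. router=(6,2) cycle=5 (inject)
  1. router=(5,2) cycle=9 dir=W
  2. router=(4,2) cycle=13 dir=W
  3. router=(3,2) cycle=17 dir=W
  4. router=(3,1) cycle=21 dir=S
  5. router=(3,0) cycle=25 dir=S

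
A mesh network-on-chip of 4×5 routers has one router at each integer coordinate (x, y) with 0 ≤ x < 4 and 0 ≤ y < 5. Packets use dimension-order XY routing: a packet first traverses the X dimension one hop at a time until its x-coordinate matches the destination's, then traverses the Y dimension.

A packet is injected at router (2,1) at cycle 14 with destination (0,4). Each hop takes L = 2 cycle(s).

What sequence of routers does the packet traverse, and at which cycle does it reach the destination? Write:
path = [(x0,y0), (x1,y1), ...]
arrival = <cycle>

t=14: at (2,1)
t=16: at (1,1) after W
t=18: at (0,1) after W
t=20: at (0,2) after N
t=22: at (0,3) after N
t=24: at (0,4) after N

path = [(2,1), (1,1), (0,1), (0,2), (0,3), (0,4)]
arrival = 24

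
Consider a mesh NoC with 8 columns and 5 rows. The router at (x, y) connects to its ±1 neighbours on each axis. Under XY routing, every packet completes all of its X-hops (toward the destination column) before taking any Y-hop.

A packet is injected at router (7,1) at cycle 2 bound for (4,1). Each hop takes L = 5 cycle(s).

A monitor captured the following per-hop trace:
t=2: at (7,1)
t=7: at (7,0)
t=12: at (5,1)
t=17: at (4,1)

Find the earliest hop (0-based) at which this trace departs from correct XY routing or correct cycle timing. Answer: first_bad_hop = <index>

hop 1: step (+0,-1), +5 cyc — BAD: Y-move but x=7≠4

first_bad_hop = 1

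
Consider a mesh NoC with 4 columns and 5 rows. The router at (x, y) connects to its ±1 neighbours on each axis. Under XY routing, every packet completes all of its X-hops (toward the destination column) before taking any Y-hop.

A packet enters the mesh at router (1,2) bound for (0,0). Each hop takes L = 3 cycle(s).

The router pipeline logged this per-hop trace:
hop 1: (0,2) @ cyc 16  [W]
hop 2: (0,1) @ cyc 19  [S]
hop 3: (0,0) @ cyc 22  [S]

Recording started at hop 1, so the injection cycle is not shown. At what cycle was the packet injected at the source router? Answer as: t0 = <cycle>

t0 = 13

The first recorded entry is hop 1 at cycle 16.
Subtract one hop: t0 = 16 − 3 = 13.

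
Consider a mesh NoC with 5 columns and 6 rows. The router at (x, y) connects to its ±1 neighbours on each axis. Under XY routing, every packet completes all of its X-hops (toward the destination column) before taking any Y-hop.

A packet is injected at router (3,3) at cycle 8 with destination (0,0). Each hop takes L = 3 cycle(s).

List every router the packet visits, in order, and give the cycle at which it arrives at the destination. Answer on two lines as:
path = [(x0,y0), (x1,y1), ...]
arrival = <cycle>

path = [(3,3), (2,3), (1,3), (0,3), (0,2), (0,1), (0,0)]
arrival = 26

[0] x=3 y=3 t=8
[1] x=2 y=3 t=11 →W
[2] x=1 y=3 t=14 →W
[3] x=0 y=3 t=17 →W
[4] x=0 y=2 t=20 →S
[5] x=0 y=1 t=23 →S
[6] x=0 y=0 t=26 →S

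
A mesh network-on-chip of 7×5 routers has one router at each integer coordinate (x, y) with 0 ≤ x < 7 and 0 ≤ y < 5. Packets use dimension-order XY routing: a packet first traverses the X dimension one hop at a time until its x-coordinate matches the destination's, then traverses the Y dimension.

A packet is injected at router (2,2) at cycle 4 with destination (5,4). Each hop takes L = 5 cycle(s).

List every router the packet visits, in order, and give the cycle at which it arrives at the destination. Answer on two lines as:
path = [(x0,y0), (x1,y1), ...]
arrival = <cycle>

  0. router=(2,2) cycle=4 (inject)
  1. router=(3,2) cycle=9 dir=E
  2. router=(4,2) cycle=14 dir=E
  3. router=(5,2) cycle=19 dir=E
  4. router=(5,3) cycle=24 dir=N
  5. router=(5,4) cycle=29 dir=N

path = [(2,2), (3,2), (4,2), (5,2), (5,3), (5,4)]
arrival = 29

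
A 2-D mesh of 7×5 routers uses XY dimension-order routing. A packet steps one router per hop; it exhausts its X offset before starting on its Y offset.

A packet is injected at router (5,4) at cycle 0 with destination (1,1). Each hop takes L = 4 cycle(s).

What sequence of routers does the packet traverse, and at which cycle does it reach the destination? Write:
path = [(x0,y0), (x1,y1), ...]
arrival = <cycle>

t=0: at (5,4)
t=4: at (4,4) after W
t=8: at (3,4) after W
t=12: at (2,4) after W
t=16: at (1,4) after W
t=20: at (1,3) after S
t=24: at (1,2) after S
t=28: at (1,1) after S

path = [(5,4), (4,4), (3,4), (2,4), (1,4), (1,3), (1,2), (1,1)]
arrival = 28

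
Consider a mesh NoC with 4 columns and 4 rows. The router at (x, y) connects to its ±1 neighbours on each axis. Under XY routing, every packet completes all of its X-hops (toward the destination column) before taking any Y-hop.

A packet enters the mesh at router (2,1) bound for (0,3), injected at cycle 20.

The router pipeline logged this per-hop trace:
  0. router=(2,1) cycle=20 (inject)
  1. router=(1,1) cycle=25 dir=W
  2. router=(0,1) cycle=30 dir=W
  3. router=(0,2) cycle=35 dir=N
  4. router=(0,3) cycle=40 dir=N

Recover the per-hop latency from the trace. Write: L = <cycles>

L = 5

Between hops 0 and 1 the cycle counter advances 25 − 20 = 5.
Each hop adds L, hence L = 5.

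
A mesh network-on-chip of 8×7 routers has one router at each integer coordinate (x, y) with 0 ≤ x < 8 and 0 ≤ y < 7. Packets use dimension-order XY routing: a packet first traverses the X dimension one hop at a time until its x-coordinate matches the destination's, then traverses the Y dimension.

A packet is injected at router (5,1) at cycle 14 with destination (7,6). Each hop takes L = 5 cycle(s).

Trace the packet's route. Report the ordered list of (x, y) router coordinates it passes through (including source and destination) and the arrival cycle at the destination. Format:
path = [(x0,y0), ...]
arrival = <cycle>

path = [(5,1), (6,1), (7,1), (7,2), (7,3), (7,4), (7,5), (7,6)]
arrival = 49

#0 — 5,1 | c14
#1 — 6,1 | c19 | E
#2 — 7,1 | c24 | E
#3 — 7,2 | c29 | N
#4 — 7,3 | c34 | N
#5 — 7,4 | c39 | N
#6 — 7,5 | c44 | N
#7 — 7,6 | c49 | N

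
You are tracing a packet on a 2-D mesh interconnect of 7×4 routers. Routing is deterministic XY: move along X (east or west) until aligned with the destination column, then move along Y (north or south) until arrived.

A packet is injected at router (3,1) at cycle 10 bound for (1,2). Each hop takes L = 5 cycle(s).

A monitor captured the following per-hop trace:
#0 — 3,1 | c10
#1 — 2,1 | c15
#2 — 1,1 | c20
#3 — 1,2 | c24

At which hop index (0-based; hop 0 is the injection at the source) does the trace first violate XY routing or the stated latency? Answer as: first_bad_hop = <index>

first_bad_hop = 3

[1] (-1,+0) / 5c ⇒ ok
[2] (-1,+0) / 5c ⇒ ok
[3] (+0,+1) / 4c ⇒ BAD: Δcyc=4≠L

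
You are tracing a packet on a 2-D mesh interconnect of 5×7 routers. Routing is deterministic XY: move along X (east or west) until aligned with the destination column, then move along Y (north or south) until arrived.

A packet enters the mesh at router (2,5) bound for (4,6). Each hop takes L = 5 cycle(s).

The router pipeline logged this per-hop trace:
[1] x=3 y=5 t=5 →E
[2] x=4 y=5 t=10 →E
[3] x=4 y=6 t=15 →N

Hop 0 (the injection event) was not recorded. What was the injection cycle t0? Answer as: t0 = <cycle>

cyc[1] = 5 and cyc[k] = t0 + k·L for every k.
Subtract one hop: t0 = 5 − 5 = 0.

t0 = 0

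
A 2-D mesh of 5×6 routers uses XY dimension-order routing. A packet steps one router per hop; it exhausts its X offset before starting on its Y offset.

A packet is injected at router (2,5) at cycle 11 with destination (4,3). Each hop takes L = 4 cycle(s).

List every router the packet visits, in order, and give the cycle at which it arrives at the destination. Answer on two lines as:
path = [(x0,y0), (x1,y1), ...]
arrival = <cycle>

src (2,5)  cyc=11
E→(3,5)  cyc=15
E→(4,5)  cyc=19
S→(4,4)  cyc=23
S→(4,3)  cyc=27

path = [(2,5), (3,5), (4,5), (4,4), (4,3)]
arrival = 27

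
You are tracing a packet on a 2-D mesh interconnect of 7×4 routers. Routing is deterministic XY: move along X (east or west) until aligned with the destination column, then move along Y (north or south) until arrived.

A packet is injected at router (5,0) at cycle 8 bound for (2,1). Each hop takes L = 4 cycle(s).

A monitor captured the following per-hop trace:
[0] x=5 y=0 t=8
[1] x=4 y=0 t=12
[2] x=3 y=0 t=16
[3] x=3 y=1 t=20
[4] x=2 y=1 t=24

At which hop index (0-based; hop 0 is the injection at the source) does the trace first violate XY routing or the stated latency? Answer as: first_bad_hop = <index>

[1] (-1,+0) / 4c ⇒ ok
[2] (-1,+0) / 4c ⇒ ok
[3] (+0,+1) / 4c ⇒ BAD: Y-move but x=3≠2

first_bad_hop = 3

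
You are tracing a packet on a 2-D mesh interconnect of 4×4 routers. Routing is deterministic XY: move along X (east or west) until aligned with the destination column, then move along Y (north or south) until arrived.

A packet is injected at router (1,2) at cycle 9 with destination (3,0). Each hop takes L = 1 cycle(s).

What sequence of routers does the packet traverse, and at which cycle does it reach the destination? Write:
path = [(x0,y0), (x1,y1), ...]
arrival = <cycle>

path = [(1,2), (2,2), (3,2), (3,1), (3,0)]
arrival = 13

  0. router=(1,2) cycle=9 (inject)
  1. router=(2,2) cycle=10 dir=E
  2. router=(3,2) cycle=11 dir=E
  3. router=(3,1) cycle=12 dir=S
  4. router=(3,0) cycle=13 dir=S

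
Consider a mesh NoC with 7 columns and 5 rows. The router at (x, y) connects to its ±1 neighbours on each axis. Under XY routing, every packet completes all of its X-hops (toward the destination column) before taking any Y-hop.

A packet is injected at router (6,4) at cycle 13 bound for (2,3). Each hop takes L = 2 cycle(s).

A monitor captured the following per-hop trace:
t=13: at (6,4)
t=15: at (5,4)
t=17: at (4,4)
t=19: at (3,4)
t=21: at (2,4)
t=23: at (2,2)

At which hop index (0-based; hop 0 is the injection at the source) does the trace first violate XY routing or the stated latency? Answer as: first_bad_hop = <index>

first_bad_hop = 5

hop 1: step (-1,+0), +2 cyc — ok
hop 2: step (-1,+0), +2 cyc — ok
hop 3: step (-1,+0), +2 cyc — ok
hop 4: step (-1,+0), +2 cyc — ok
hop 5: step (+0,-2), +2 cyc — BAD: non-unit step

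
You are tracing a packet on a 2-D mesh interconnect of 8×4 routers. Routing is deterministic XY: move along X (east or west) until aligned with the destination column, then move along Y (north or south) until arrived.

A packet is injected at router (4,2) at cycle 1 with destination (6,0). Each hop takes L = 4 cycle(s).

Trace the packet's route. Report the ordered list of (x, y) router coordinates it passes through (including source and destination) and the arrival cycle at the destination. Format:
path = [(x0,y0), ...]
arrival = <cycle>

path = [(4,2), (5,2), (6,2), (6,1), (6,0)]
arrival = 17

src (4,2)  cyc=1
E→(5,2)  cyc=5
E→(6,2)  cyc=9
S→(6,1)  cyc=13
S→(6,0)  cyc=17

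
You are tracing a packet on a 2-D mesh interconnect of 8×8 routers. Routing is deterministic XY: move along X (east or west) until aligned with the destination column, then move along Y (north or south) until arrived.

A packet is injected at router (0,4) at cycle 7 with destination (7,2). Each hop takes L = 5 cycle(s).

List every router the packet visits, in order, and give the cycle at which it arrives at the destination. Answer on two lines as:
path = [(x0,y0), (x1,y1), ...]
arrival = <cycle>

#0 — 0,4 | c7
#1 — 1,4 | c12 | E
#2 — 2,4 | c17 | E
#3 — 3,4 | c22 | E
#4 — 4,4 | c27 | E
#5 — 5,4 | c32 | E
#6 — 6,4 | c37 | E
#7 — 7,4 | c42 | E
#8 — 7,3 | c47 | S
#9 — 7,2 | c52 | S

path = [(0,4), (1,4), (2,4), (3,4), (4,4), (5,4), (6,4), (7,4), (7,3), (7,2)]
arrival = 52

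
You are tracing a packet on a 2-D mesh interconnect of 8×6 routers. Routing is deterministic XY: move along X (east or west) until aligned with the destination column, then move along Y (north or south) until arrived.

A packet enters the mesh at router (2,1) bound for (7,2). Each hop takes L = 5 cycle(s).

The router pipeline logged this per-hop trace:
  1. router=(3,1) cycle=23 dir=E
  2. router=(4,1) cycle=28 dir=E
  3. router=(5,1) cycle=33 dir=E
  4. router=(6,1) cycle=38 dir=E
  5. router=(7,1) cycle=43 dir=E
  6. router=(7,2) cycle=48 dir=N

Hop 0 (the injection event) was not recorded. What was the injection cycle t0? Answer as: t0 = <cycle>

At hop 1 the cycle is 23; in general cyc_k = t0 + kL.
Subtract one hop: t0 = 23 − 5 = 18.

t0 = 18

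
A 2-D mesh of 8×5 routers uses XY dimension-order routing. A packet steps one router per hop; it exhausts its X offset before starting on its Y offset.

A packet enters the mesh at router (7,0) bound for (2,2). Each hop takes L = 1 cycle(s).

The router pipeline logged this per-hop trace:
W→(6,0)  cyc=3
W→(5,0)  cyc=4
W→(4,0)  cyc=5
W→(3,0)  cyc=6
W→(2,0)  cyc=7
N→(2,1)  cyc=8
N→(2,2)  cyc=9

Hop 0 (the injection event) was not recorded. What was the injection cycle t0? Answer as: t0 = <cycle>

At hop 1 the cycle is 3; in general cyc_k = t0 + kL.
So t0 = 3 − 1·1 = 2.

t0 = 2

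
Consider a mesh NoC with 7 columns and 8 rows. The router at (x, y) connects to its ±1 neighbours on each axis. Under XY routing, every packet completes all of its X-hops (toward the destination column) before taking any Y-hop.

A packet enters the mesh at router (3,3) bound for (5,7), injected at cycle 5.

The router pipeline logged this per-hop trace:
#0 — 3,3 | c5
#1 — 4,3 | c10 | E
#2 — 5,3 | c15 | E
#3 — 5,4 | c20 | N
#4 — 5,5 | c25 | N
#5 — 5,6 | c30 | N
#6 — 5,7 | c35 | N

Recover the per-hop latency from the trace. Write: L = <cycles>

From hop 0 (5) to hop 1 (10): +5 cycles.
Per-hop latency L = Δcyc = 5.

L = 5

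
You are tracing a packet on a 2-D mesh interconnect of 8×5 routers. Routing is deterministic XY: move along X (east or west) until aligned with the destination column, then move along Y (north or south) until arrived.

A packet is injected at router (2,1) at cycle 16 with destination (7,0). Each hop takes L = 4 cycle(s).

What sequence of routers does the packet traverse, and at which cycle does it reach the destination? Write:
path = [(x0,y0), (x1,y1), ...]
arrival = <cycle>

path = [(2,1), (3,1), (4,1), (5,1), (6,1), (7,1), (7,0)]
arrival = 40

t=16: at (2,1)
t=20: at (3,1) after E
t=24: at (4,1) after E
t=28: at (5,1) after E
t=32: at (6,1) after E
t=36: at (7,1) after E
t=40: at (7,0) after S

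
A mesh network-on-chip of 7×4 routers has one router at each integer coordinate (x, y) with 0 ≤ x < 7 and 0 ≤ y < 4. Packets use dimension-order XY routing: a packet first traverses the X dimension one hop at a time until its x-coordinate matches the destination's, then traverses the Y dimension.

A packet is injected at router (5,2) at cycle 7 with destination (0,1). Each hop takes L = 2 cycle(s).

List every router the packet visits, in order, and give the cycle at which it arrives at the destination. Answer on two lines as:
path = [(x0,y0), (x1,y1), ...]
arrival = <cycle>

path = [(5,2), (4,2), (3,2), (2,2), (1,2), (0,2), (0,1)]
arrival = 19

[0] x=5 y=2 t=7
[1] x=4 y=2 t=9 →W
[2] x=3 y=2 t=11 →W
[3] x=2 y=2 t=13 →W
[4] x=1 y=2 t=15 →W
[5] x=0 y=2 t=17 →W
[6] x=0 y=1 t=19 →S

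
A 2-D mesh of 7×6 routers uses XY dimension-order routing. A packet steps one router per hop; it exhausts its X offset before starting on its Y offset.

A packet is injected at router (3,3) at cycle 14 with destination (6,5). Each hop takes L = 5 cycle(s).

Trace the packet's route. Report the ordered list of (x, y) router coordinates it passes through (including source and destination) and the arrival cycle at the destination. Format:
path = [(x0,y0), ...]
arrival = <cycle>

#0 — 3,3 | c14
#1 — 4,3 | c19 | E
#2 — 5,3 | c24 | E
#3 — 6,3 | c29 | E
#4 — 6,4 | c34 | N
#5 — 6,5 | c39 | N

path = [(3,3), (4,3), (5,3), (6,3), (6,4), (6,5)]
arrival = 39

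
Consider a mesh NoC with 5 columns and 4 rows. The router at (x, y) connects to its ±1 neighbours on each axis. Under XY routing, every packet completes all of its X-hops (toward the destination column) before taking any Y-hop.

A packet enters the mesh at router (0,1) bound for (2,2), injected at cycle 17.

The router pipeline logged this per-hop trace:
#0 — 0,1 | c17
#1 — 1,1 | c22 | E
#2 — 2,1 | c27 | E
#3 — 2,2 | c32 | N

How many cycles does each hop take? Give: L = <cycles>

L = 5

Δcyc across hop 0→1: 22 − 17 = 5.
That increment is L by definition: L = 5.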